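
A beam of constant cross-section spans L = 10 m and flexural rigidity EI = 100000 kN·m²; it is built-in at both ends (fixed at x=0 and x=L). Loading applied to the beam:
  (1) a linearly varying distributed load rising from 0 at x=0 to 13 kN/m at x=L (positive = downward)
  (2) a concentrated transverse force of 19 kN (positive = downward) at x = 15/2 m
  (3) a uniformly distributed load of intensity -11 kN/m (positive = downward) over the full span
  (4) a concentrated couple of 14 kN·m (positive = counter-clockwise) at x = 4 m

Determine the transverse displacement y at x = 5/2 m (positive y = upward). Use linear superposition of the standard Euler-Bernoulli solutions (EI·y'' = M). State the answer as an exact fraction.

Load 1 — triangular load w₀=13 kN/m (0→w₀ over full span):
  y_1 = -w₀x²(L-x)²(x+2L)/(120LEI) = -13·(5/2)²·(10-(5/2))²·((5/2)+2·10)/(120·10·100000) = -351/409600 m
Load 2 — point force P=19 kN at a=15/2 m (b=L-a=5/2):
  y_2 = -Pb²x²(3aL-(3a+b)x)/(6L³EI)  [x≤a] = -19·(5/2)²·(5/2)²·(3·(15/2)·10-(3·(15/2)+(5/2))·(5/2))/(6·10³·100000) = -247/1228800 m
Load 3 — uniform load w=-11 kN/m over full span:
  y_3 = -wx²(L-x)²/(24EI) = -(-11)·(5/2)²·(10-(5/2))²/(24·100000) = 33/20480 m
Load 4 — applied couple M₀=14 kN·m at a=4 m (b=L-a=6):
  y_4 = (R_Ax³/6 - M_Ax²/2)/EI  [x≤a] with R_A=252/125, M_A=42/25 = ((252/125)·(5/2)³/6 - (42/25)·(5/2)²/2)/100000 = 0 m
Superposition: y = Σ y_i = 17/30720 m ≈ 0.000553 m

y(5/2) = 17/30720 m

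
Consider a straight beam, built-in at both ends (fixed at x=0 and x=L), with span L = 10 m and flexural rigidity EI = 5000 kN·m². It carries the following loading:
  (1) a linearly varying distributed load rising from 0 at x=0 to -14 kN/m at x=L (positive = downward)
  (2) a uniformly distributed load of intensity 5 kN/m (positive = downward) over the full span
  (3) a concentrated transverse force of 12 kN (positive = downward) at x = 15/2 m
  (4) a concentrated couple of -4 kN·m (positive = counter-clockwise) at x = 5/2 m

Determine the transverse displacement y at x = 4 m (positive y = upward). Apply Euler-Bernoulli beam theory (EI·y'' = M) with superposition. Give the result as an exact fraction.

Load 1 — triangular load w₀=-14 kN/m (0→w₀ over full span):
  y_1 = -w₀x²(L-x)²(x+2L)/(120LEI) = -(-14)·4²·(10-4)²·(4+2·10)/(120·10·5000) = 504/15625 m
Load 2 — uniform load w=5 kN/m over full span:
  y_2 = -wx²(L-x)²/(24EI) = -5·4²·(10-4)²/(24·5000) = -3/125 m
Load 3 — point force P=12 kN at a=15/2 m (b=L-a=5/2):
  y_3 = -Pb²x²(3aL-(3a+b)x)/(6L³EI)  [x≤a] = -12·(5/2)²·4²·(3·(15/2)·10-(3·(15/2)+(5/2))·4)/(6·10³·5000) = -1/200 m
Load 4 — applied couple M₀=-4 kN·m at a=5/2 m (b=L-a=15/2):
  y_4 = (R_Ax³/6 - M_Ax²/2 - M₀(x-a)²/2)/EI  [x>a] with R_A=-9/20, M_A=3/4 = ((-9/20)·4³/6 - (3/4)·4²/2 - (-4)·(4-(5/2))²/2)/5000 = -63/50000 m
Superposition: y = Σ y_i = 499/250000 m ≈ 0.001996 m

y(4) = 499/250000 m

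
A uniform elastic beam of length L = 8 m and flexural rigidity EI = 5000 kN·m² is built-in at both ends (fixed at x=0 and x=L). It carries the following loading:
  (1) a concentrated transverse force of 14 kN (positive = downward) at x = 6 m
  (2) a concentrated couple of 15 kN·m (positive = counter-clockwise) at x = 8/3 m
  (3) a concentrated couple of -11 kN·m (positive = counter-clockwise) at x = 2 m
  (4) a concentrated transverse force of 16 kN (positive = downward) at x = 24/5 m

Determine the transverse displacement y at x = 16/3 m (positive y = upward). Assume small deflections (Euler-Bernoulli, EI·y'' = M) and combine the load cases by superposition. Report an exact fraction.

Load 1 — point force P=14 kN at a=6 m (b=L-a=2):
  y_1 = -Pb²x²(3aL-(3a+b)x)/(6L³EI)  [x≤a] = -14·2²·(16/3)²·(3·6·8-(3·6+2)·(16/3))/(6·8³·5000) = -196/50625 m
Load 2 — applied couple M₀=15 kN·m at a=8/3 m (b=L-a=16/3):
  y_2 = (R_Ax³/6 - M_Ax²/2 - M₀(x-a)²/2)/EI  [x>a] with R_A=5/2, M_A=0 = ((5/2)·(16/3)³/6 - 0·(16/3)²/2 - 15·((16/3)-(8/3))²/2)/5000 = 4/2025 m
Load 3 — applied couple M₀=-11 kN·m at a=2 m (b=L-a=6):
  y_3 = (R_Ax³/6 - M_Ax²/2 - M₀(x-a)²/2)/EI  [x>a] with R_A=-99/64, M_A=33/16 = ((-99/64)·(16/3)³/6 - (33/16)·(16/3)²/2 - (-11)·((16/3)-2)²/2)/5000 = -11/7500 m
Load 4 — point force P=16 kN at a=24/5 m (b=L-a=16/5):
  y_4 = -Pa²(L-x)²(3bL-(3b+a)(L-x))/(6L³EI)  [x>a] = -16·(24/5)²·(8-(16/3))²·(3·(16/5)·8-(3·(16/5)+(24/5))·(8-(16/3)))/(6·8³·5000) = -512/78125 m
Superposition: y = Σ y_i = -83671/8437500 m ≈ -0.009917 m

y(16/3) = -83671/8437500 m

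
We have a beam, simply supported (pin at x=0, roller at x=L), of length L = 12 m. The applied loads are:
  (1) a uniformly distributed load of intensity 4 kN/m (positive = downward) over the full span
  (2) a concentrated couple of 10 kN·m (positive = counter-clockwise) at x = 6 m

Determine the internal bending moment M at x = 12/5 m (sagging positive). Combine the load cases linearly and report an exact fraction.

Load 1 — uniform load w=4 kN/m over full span:
  M_1 = wx(L-x)/2 = 4·(12/5)·(12-(12/5))/2 = 1152/25 kN·m
Load 2 — applied couple M₀=10 kN·m at a=6 m (b=L-a=6):
  M_2 = M₀x/L  [x≤a] = 10·(12/5)/12 = 2 kN·m
Superposition: M = Σ M_i = 1202/25 kN·m ≈ 48.080000 kN·m

M(12/5) = 1202/25 kN·m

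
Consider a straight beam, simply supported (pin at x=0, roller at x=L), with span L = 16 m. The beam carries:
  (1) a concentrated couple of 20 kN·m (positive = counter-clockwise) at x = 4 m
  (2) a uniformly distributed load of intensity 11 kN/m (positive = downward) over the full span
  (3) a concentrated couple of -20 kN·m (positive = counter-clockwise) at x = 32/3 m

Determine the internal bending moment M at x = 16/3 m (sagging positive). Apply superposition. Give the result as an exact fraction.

Load 1 — applied couple M₀=20 kN·m at a=4 m (b=L-a=12):
  M_1 = M₀x/L - M₀  [x>a] = 20·(16/3)/16 - 20 = -40/3 kN·m
Load 2 — uniform load w=11 kN/m over full span:
  M_2 = wx(L-x)/2 = 11·(16/3)·(16-(16/3))/2 = 2816/9 kN·m
Load 3 — applied couple M₀=-20 kN·m at a=32/3 m (b=L-a=16/3):
  M_3 = M₀x/L  [x≤a] = (-20)·(16/3)/16 = -20/3 kN·m
Superposition: M = Σ M_i = 2636/9 kN·m ≈ 292.888889 kN·m

M(16/3) = 2636/9 kN·m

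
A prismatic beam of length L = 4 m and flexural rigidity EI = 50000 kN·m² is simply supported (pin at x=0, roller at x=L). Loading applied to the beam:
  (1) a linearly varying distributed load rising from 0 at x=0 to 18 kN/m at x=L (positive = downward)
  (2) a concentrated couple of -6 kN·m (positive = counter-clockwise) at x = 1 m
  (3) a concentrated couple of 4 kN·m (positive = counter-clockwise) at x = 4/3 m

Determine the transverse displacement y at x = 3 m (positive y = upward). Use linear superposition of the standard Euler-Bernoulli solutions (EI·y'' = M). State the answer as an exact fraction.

y(3) = -3413/7200000 m

Load 1 — triangular load w₀=18 kN/m (0→w₀ over full span):
  y_1 = -w₀x(7L⁴-10L²x²+3x⁴)/(360LEI) = -18·3·(7·4⁴-10·4²·3²+3·3⁴)/(360·4·50000) = -357/800000 m
Load 2 — applied couple M₀=-6 kN·m at a=1 m (b=L-a=3):
  y_2 = (M₀x³/(6L)-M₀(x-a)²/2+C₁x)/EI  [x>a] with C₁=M₀(3b²-L²)/(6L)=-11/4 = ((-6)·3³/(6·4)-(-6)·(3-1)²/2+(-11/4)·3)/50000 = -3/50000 m
Load 3 — applied couple M₀=4 kN·m at a=4/3 m (b=L-a=8/3):
  y_3 = (M₀x³/(6L)-M₀(x-a)²/2+C₁x)/EI  [x>a] with C₁=M₀(3b²-L²)/(6L)=8/9 = (4·3³/(6·4)-4·(3-(4/3))²/2+(8/9)·3)/50000 = 29/900000 m
Superposition: y = Σ y_i = -3413/7200000 m ≈ -0.000474 m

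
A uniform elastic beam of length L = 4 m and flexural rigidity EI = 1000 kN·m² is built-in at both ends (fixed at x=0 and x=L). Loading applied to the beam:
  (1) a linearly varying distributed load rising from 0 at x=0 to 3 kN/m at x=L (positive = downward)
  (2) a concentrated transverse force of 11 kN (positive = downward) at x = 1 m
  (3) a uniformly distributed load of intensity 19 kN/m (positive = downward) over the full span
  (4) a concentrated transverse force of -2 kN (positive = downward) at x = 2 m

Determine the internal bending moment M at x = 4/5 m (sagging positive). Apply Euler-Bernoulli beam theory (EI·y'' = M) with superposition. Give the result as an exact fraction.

M(4/5) = 1201/6000 kN·m

Load 1 — triangular load w₀=3 kN/m (0→w₀ over full span):
  M_1 = 3w₀Lx/20 - w₀L²/30 - w₀x³/(6L) = 3·3·4·(4/5)/20 - 3·4²/30 - 3·(4/5)³/(6·4) = -28/125 kN·m
Load 2 — point force P=11 kN at a=1 m (b=L-a=3):
  M_2 = Pb²(3a+b)x/L³ - Pab²/L²  [x≤a] = 11·3²·(3·1+3)·(4/5)/4³ - 11·1·3²/4² = 99/80 kN·m
Load 3 — uniform load w=19 kN/m over full span:
  M_3 = wLx/2 - wL²/12 - wx²/2 = 19·4·(4/5)/2 - 19·4²/12 - 19·(4/5)²/2 = -76/75 kN·m
Load 4 — point force P=-2 kN at a=2 m (b=L-a=2):
  M_4 = Pb²(3a+b)x/L³ - Pab²/L²  [x≤a] = (-2)·2²·(3·2+2)·(4/5)/4³ - (-2)·2·2²/4² = 1/5 kN·m
Superposition: M = Σ M_i = 1201/6000 kN·m ≈ 0.200167 kN·m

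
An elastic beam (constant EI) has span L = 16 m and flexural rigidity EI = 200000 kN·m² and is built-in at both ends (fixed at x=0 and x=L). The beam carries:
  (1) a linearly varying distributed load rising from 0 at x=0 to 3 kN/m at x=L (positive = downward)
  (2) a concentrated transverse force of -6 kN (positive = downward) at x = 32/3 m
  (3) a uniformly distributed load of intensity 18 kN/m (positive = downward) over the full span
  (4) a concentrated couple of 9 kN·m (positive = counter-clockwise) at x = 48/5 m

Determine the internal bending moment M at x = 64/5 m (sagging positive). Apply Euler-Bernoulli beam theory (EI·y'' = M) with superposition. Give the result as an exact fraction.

M(64/5) = -1981/125 kN·m

Load 1 — triangular load w₀=3 kN/m (0→w₀ over full span):
  M_1 = 3w₀Lx/20 - w₀L²/30 - w₀x³/(6L) = 3·3·16·(64/5)/20 - 3·16²/30 - 3·(64/5)³/(6·16) = 128/125 kN·m
Load 2 — point force P=-6 kN at a=32/3 m (b=L-a=16/3):
  M_2 = Pa²(a+3b)(L-x)/L³ - Pa²b/L²  [x>a] = (-6)·(32/3)²·((32/3)+3·(16/3))·(16-(64/5))/16³ - (-6)·(32/3)²·(16/3)/16² = 0 kN·m
Load 3 — uniform load w=18 kN/m over full span:
  M_3 = wLx/2 - wL²/12 - wx²/2 = 18·16·(64/5)/2 - 18·16²/12 - 18·(64/5)²/2 = -384/25 kN·m
Load 4 — applied couple M₀=9 kN·m at a=48/5 m (b=L-a=32/5):
  M_4 = R_Ax - M_A - M₀  [x>a] with R_A=81/100, M_A=72/25 = (81/100)·(64/5) - (72/25) - 9 = -189/125 kN·m
Superposition: M = Σ M_i = -1981/125 kN·m ≈ -15.848000 kN·m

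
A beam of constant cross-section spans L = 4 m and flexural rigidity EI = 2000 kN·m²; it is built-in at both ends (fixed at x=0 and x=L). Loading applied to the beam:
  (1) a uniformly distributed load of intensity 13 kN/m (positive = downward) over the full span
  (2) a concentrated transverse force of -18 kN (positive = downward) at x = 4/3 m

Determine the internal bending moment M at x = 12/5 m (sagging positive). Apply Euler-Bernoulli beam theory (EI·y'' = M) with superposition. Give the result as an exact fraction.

M(12/5) = 412/75 kN·m

Load 1 — uniform load w=13 kN/m over full span:
  M_1 = wLx/2 - wL²/12 - wx²/2 = 13·4·(12/5)/2 - 13·4²/12 - 13·(12/5)²/2 = 572/75 kN·m
Load 2 — point force P=-18 kN at a=4/3 m (b=L-a=8/3):
  M_2 = Pa²(a+3b)(L-x)/L³ - Pa²b/L²  [x>a] = (-18)·(4/3)²·((4/3)+3·(8/3))·(4-(12/5))/4³ - (-18)·(4/3)²·(8/3)/4² = -32/15 kN·m
Superposition: M = Σ M_i = 412/75 kN·m ≈ 5.493333 kN·m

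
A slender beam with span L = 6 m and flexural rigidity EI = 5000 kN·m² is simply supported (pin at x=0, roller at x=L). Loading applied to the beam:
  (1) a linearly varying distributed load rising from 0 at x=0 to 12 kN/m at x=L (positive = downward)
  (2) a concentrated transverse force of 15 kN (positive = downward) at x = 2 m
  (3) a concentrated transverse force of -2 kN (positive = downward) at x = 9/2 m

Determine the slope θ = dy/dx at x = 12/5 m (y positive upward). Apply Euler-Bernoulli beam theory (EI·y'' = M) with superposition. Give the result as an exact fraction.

Load 1 — triangular load w₀=12 kN/m (0→w₀ over full span):
  θ_1 = -w₀(7L⁴-30L²x²+15x⁴)/(360LEI) = -12·(7·6⁴-30·6²·(12/5)²+15·(12/5)⁴)/(360·6·5000) = -2907/781250 rad
Load 2 — point force P=15 kN at a=2 m (b=L-a=4):
  θ_2 = -Pa(2L²-6Lx+3x²+a²)/(6LEI)  [x>a] = -15·2·(2·6²-6·6·(12/5)+3·(12/5)²+2²)/(6·6·5000) = -43/37500 rad
Load 3 — point force P=-2 kN at a=9/2 m (b=L-a=3/2):
  θ_3 = -Pb(L²-b²-3x²)/(6LEI)  [x≤a] = -(-2)·(3/2)·(6²-(3/2)²-3·(12/5)²)/(6·6·5000) = 549/2000000 rad
Superposition: θ = Σ θ_i = -688969/150000000 rad ≈ -0.004593 rad

θ(12/5) = -688969/150000000 rad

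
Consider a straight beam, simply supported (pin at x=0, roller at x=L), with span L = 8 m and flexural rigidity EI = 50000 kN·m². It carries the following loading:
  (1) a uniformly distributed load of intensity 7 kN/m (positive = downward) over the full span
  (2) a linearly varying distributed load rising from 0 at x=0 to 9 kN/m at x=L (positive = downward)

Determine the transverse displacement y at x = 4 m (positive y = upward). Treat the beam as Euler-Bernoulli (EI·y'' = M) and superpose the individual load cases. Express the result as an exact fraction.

Load 1 — uniform load w=7 kN/m over full span:
  y_1 = -wx(L³-2Lx²+x³)/(24EI) = -7·4·(8³-2·8·4²+4³)/(24·50000) = -14/1875 m
Load 2 — triangular load w₀=9 kN/m (0→w₀ over full span):
  y_2 = -w₀x(7L⁴-10L²x²+3x⁴)/(360LEI) = -9·4·(7·8⁴-10·8²·4²+3·4⁴)/(360·8·50000) = -3/625 m
Superposition: y = Σ y_i = -23/1875 m ≈ -0.012267 m

y(4) = -23/1875 m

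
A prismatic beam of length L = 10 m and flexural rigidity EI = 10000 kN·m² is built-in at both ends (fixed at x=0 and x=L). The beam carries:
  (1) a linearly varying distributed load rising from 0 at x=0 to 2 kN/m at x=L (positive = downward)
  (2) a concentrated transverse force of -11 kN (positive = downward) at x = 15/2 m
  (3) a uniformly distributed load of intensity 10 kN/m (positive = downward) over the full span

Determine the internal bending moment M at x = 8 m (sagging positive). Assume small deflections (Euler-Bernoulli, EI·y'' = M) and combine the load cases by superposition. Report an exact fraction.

Load 1 — triangular load w₀=2 kN/m (0→w₀ over full span):
  M_1 = 3w₀Lx/20 - w₀L²/30 - w₀x³/(6L) = 3·2·10·8/20 - 2·10²/30 - 2·8³/(6·10) = 4/15 kN·m
Load 2 — point force P=-11 kN at a=15/2 m (b=L-a=5/2):
  M_2 = Pa²(a+3b)(L-x)/L³ - Pa²b/L²  [x>a] = (-11)·(15/2)²·((15/2)+3·(5/2))·(10-8)/10³ - (-11)·(15/2)²·(5/2)/10² = -99/32 kN·m
Load 3 — uniform load w=10 kN/m over full span:
  M_3 = wLx/2 - wL²/12 - wx²/2 = 10·10·8/2 - 10·10²/12 - 10·8²/2 = -10/3 kN·m
Superposition: M = Σ M_i = -2957/480 kN·m ≈ -6.160417 kN·m

M(8) = -2957/480 kN·m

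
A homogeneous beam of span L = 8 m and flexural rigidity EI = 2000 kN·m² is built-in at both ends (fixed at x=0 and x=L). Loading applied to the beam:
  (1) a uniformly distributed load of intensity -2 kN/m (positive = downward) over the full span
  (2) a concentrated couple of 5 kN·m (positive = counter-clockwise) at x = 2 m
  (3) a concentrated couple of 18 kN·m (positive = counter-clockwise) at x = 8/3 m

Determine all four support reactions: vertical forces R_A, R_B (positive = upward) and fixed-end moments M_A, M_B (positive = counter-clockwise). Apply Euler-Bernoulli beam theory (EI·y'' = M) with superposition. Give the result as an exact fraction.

Load 1 — uniform load w=-2 kN/m over full span:
  R_A = wL/2 = (-2)·8/2 = -8 kN
  M_A = wL²/12 = (-2)·8²/12 = -32/3 kN·m
  R_B = wL/2 = (-2)·8/2 = -8 kN
  M_B = -wL²/12 = -(-2)·8²/12 = 32/3 kN·m
Load 2 — applied couple M₀=5 kN·m at a=2 m (b=L-a=6):
  R_A = 6M₀ab/L³ = 6·5·2·6/8³ = 45/64 kN
  M_A = M₀b(2a-b)/L² = 5·6·(2·2-6)/8² = -15/16 kN·m
  R_B = -6M₀ab/L³ = -6·5·2·6/8³ = -45/64 kN
  M_B = M₀a(2b-a)/L² = 5·2·(2·6-2)/8² = 25/16 kN·m
Load 3 — applied couple M₀=18 kN·m at a=8/3 m (b=L-a=16/3):
  R_A = 6M₀ab/L³ = 6·18·(8/3)·(16/3)/8³ = 3 kN
  M_A = M₀b(2a-b)/L² = 18·(16/3)·(2·(8/3)-(16/3))/8² = 0 kN·m
  R_B = -6M₀ab/L³ = -6·18·(8/3)·(16/3)/8³ = -3 kN
  M_B = M₀a(2b-a)/L² = 18·(8/3)·(2·(16/3)-(8/3))/8² = 6 kN·m
Superposition: R_A = -275/64 kN, M_A = -557/48 kN·m, R_B = -749/64 kN, M_B = 875/48 kN·m

R_A = -275/64 kN, M_A = -557/48 kN·m, R_B = -749/64 kN, M_B = 875/48 kN·m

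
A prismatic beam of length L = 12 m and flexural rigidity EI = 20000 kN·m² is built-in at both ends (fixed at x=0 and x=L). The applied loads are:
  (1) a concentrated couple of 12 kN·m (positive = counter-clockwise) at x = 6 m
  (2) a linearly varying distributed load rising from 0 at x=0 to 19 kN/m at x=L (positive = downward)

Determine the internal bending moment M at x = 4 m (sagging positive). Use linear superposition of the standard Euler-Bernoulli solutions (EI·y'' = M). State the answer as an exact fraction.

M(4) = 1427/45 kN·m

Load 1 — applied couple M₀=12 kN·m at a=6 m (b=L-a=6):
  M_1 = R_Ax - M_A  [x≤a] with R_A=3/2, M_A=3 = (3/2)·4 - 3 = 3 kN·m
Load 2 — triangular load w₀=19 kN/m (0→w₀ over full span):
  M_2 = 3w₀Lx/20 - w₀L²/30 - w₀x³/(6L) = 3·19·12·4/20 - 19·12²/30 - 19·4³/(6·12) = 1292/45 kN·m
Superposition: M = Σ M_i = 1427/45 kN·m ≈ 31.711111 kN·m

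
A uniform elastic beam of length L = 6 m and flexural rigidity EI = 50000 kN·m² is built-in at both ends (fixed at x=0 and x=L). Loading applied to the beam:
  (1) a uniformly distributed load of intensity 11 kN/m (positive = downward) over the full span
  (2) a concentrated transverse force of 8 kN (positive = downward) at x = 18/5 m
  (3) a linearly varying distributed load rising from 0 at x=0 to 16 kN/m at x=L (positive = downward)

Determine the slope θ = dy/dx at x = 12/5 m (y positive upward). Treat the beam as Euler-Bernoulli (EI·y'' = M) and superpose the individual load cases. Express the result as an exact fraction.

Load 1 — uniform load w=11 kN/m over full span:
  θ_1 = -wx(L-x)(L-2x)/(12EI) = -11·(12/5)·(6-(12/5))·(6-2·(12/5))/(12·50000) = -297/1562500 rad
Load 2 — point force P=8 kN at a=18/5 m (b=L-a=12/5):
  θ_2 = -Pb²x(2aL-(3a+b)x)/(2L³EI)  [x≤a] = -8·(12/5)²·(12/5)·(2·(18/5)·6-(3·(18/5)+(12/5))·(12/5))/(2·6³·50000) = -576/9765625 rad
Load 3 — triangular load w₀=16 kN/m (0→w₀ over full span):
  θ_3 = -w₀(2x(L-x)(L-2x)(x+2L)+x²(L-x)²)/(120LEI) = -16·(2·(12/5)·(6-(12/5))·(6-2·(12/5))·((12/5)+2·6)+(12/5)²·(6-(12/5))²)/(120·6·50000) = -324/1953125 rad
Superposition: θ = Σ θ_i = -16209/39062500 rad ≈ -0.000415 rad

θ(12/5) = -16209/39062500 rad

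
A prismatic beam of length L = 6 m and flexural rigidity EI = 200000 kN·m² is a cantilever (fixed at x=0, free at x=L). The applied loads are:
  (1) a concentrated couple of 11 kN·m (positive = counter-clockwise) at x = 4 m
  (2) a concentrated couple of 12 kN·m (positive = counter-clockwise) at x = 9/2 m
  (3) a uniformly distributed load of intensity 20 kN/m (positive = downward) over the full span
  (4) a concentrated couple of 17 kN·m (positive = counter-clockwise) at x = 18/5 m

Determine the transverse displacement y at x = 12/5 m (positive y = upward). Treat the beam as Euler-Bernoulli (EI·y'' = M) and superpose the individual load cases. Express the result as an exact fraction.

y(12/5) = -1314/390625 m

Load 1 — applied couple M₀=11 kN·m at a=4 m (b=L-a=2):
  y_1 = M₀x²/(2EI)  [x≤a] = 11·(12/5)²/(2·200000) = 99/625000 m
Load 2 — applied couple M₀=12 kN·m at a=9/2 m (b=L-a=3/2):
  y_2 = M₀x²/(2EI)  [x≤a] = 12·(12/5)²/(2·200000) = 27/156250 m
Load 3 — uniform load w=20 kN/m over full span:
  y_3 = -wx²(x²-4Lx+6L²)/(24EI) = -20·(12/5)²·((12/5)²-4·6·(12/5)+6·6²)/(24·200000) = -1539/390625 m
Load 4 — applied couple M₀=17 kN·m at a=18/5 m (b=L-a=12/5):
  y_4 = M₀x²/(2EI)  [x≤a] = 17·(12/5)²/(2·200000) = 153/625000 m
Superposition: y = Σ y_i = -1314/390625 m ≈ -0.003364 m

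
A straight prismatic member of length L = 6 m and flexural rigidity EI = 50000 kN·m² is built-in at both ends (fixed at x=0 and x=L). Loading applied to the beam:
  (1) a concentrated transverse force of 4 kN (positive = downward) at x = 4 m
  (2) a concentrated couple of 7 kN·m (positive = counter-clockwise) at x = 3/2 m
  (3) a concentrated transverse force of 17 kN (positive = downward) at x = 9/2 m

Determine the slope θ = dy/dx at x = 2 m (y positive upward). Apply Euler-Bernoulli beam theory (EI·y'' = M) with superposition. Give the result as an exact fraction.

Load 1 — point force P=4 kN at a=4 m (b=L-a=2):
  θ_1 = -Pb²x(2aL-(3a+b)x)/(2L³EI)  [x≤a] = -4·2²·2·(2·4·6-(3·4+2)·2)/(2·6³·50000) = -1/33750 rad
Load 2 — applied couple M₀=7 kN·m at a=3/2 m (b=L-a=9/2):
  θ_2 = (R_Ax²/2 - M_Ax - M₀(x-a))/EI  [x>a] with R_A=21/16, M_A=-21/16 = ((21/16)·2²/2 - (-21/16)·2 - 7·(2-(3/2)))/50000 = 7/200000 rad
Load 3 — point force P=17 kN at a=9/2 m (b=L-a=3/2):
  θ_3 = -Pb²x(2aL-(3a+b)x)/(2L³EI)  [x≤a] = -17·(3/2)²·2·(2·(9/2)·6-(3·(9/2)+(3/2))·2)/(2·6³·50000) = -17/200000 rad
Superposition: θ = Σ θ_i = -43/540000 rad ≈ -0.000080 rad

θ(2) = -43/540000 rad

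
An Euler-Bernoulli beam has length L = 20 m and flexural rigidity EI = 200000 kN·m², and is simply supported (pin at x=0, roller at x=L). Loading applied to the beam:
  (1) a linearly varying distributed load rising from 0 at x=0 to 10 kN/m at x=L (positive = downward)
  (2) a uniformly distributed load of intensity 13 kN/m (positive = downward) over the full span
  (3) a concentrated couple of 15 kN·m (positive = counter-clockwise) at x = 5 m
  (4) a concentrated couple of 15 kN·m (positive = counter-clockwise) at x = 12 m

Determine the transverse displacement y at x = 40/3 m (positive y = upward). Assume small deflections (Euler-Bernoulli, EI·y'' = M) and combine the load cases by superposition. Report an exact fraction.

Load 1 — triangular load w₀=10 kN/m (0→w₀ over full span):
  y_1 = -w₀x(7L⁴-10L²x²+3x⁴)/(360LEI) = -10·(40/3)·(7·20⁴-10·20²·(40/3)²+3·(40/3)⁴)/(360·20·200000) = -34/729 m
Load 2 — uniform load w=13 kN/m over full span:
  y_2 = -wx(L³-2Lx²+x³)/(24EI) = -13·(40/3)·(20³-2·20·(40/3)²+(40/3)³)/(24·200000) = -143/1215 m
Load 3 — applied couple M₀=15 kN·m at a=5 m (b=L-a=15):
  y_3 = (M₀x³/(6L)-M₀(x-a)²/2+C₁x)/EI  [x>a] with C₁=M₀(3b²-L²)/(6L)=275/8 = (15·(40/3)³/(6·20)-15·((40/3)-5)²/2+(275/8)·(40/3))/200000 = 101/86400 m
Load 4 — applied couple M₀=15 kN·m at a=12 m (b=L-a=8):
  y_4 = (M₀x³/(6L)-M₀(x-a)²/2+C₁x)/EI  [x>a] with C₁=M₀(3b²-L²)/(6L)=-26 = (15·(40/3)³/(6·20)-15·((40/3)-12)²/2+(-26)·(40/3))/200000 = -43/135000 m
Superposition: y = Σ y_i = -9534401/58320000 m ≈ -0.163484 m

y(40/3) = -9534401/58320000 m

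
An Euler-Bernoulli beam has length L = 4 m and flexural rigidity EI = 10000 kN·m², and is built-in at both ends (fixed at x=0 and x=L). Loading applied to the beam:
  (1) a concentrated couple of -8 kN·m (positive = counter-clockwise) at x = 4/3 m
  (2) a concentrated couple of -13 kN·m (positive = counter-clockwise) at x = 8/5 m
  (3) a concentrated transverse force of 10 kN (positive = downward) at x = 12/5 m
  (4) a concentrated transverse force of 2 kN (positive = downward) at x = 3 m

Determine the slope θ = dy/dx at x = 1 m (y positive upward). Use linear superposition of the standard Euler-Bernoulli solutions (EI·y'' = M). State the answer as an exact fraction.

Load 1 — applied couple M₀=-8 kN·m at a=4/3 m (b=L-a=8/3):
  θ_1 = (R_Ax²/2 - M_Ax)/EI  [x≤a] with R_A=-8/3, M_A=0 = ((-8/3)·1²/2 - 0·1)/10000 = -1/7500 rad
Load 2 — applied couple M₀=-13 kN·m at a=8/5 m (b=L-a=12/5):
  θ_2 = (R_Ax²/2 - M_Ax)/EI  [x≤a] with R_A=-117/25, M_A=-39/25 = ((-117/25)·1²/2 - (-39/25)·1)/10000 = -39/500000 rad
Load 3 — point force P=10 kN at a=12/5 m (b=L-a=8/5):
  θ_3 = -Pb²x(2aL-(3a+b)x)/(2L³EI)  [x≤a] = -10·(8/5)²·1·(2·(12/5)·4-(3·(12/5)+(8/5))·1)/(2·4³·10000) = -13/62500 rad
Load 4 — point force P=2 kN at a=3 m (b=L-a=1):
  θ_4 = -Pb²x(2aL-(3a+b)x)/(2L³EI)  [x≤a] = -2·1²·1·(2·3·4-(3·3+1)·1)/(2·4³·10000) = -7/320000 rad
Superposition: θ = Σ θ_i = -10589/24000000 rad ≈ -0.000441 rad

θ(1) = -10589/24000000 rad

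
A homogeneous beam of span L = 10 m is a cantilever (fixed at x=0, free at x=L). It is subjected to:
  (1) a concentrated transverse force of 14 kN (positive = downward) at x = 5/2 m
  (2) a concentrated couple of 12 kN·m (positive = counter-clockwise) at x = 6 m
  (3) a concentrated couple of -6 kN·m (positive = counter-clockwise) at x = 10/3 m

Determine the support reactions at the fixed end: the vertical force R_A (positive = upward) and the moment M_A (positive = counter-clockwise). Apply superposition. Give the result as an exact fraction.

R_A = 14 kN, M_A = 29 kN·m

Load 1 — point force P=14 kN at a=5/2 m (b=L-a=15/2):
  R_A = P = 14 kN
  M_A = Pa = 14·(5/2) = 35 kN·m
Load 2 — applied couple M₀=12 kN·m at a=6 m (b=L-a=4):
  R_A = 0 kN
  M_A = -M₀ = -12 kN·m
Load 3 — applied couple M₀=-6 kN·m at a=10/3 m (b=L-a=20/3):
  R_A = 0 kN
  M_A = -M₀ = -(-6) = 6 kN·m
Superposition: R_A = 14 kN, M_A = 29 kN·m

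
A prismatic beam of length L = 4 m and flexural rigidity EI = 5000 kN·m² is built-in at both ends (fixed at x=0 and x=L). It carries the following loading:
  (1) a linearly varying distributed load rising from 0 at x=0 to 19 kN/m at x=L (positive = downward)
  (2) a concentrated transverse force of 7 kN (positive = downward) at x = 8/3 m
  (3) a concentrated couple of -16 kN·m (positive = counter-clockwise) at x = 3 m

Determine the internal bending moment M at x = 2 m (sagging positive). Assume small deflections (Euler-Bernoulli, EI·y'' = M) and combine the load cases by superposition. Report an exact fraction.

Load 1 — triangular load w₀=19 kN/m (0→w₀ over full span):
  M_1 = 3w₀Lx/20 - w₀L²/30 - w₀x³/(6L) = 3·19·4·2/20 - 19·4²/30 - 19·2³/(6·4) = 19/3 kN·m
Load 2 — point force P=7 kN at a=8/3 m (b=L-a=4/3):
  M_2 = Pb²(3a+b)x/L³ - Pab²/L²  [x≤a] = 7·(4/3)²·(3·(8/3)+(4/3))·2/4³ - 7·(8/3)·(4/3)²/4² = 14/9 kN·m
Load 3 — applied couple M₀=-16 kN·m at a=3 m (b=L-a=1):
  M_3 = R_Ax - M_A  [x≤a] with R_A=-9/2, M_A=-5 = (-9/2)·2 - (-5) = -4 kN·m
Superposition: M = Σ M_i = 35/9 kN·m ≈ 3.888889 kN·m

M(2) = 35/9 kN·m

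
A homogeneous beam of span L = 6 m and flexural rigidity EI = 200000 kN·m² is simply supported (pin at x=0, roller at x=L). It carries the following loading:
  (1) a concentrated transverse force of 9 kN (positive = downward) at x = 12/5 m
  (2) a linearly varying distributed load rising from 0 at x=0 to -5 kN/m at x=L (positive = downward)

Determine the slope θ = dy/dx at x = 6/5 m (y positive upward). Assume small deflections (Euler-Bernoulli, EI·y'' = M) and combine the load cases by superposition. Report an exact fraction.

θ(6/5) = 39/12500000 rad

Load 1 — point force P=9 kN at a=12/5 m (b=L-a=18/5):
  θ_1 = -Pb(L²-b²-3x²)/(6LEI)  [x≤a] = -9·(18/5)·(6²-(18/5)²-3·(6/5)²)/(6·6·200000) = -1053/12500000 rad
Load 2 — triangular load w₀=-5 kN/m (0→w₀ over full span):
  θ_2 = -w₀(7L⁴-30L²x²+15x⁴)/(360LEI) = -(-5)·(7·6⁴-30·6²·(6/5)²+15·(6/5)⁴)/(360·6·200000) = 273/3125000 rad
Superposition: θ = Σ θ_i = 39/12500000 rad ≈ 0.000003 rad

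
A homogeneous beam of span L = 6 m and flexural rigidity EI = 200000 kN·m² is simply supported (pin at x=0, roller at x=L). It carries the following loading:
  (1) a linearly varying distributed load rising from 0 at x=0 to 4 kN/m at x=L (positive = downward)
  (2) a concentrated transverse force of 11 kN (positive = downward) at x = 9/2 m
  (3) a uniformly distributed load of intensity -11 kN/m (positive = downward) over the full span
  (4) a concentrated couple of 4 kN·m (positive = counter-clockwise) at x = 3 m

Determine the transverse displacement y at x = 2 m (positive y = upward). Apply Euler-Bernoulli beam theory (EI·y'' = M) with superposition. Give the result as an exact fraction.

y(2) = 15049/28800000 m

Load 1 — triangular load w₀=4 kN/m (0→w₀ over full span):
  y_1 = -w₀x(7L⁴-10L²x²+3x⁴)/(360LEI) = -4·2·(7·6⁴-10·6²·2²+3·2⁴)/(360·6·200000) = -4/28125 m
Load 2 — point force P=11 kN at a=9/2 m (b=L-a=3/2):
  y_2 = -Pbx(L²-b²-x²)/(6LEI)  [x≤a] = -11·(3/2)·2·(6²-(3/2)²-2²)/(6·6·200000) = -1309/9600000 m
Load 3 — uniform load w=-11 kN/m over full span:
  y_3 = -wx(L³-2Lx²+x³)/(24EI) = -(-11)·2·(6³-2·6·2²+2³)/(24·200000) = 121/150000 m
Load 4 — applied couple M₀=4 kN·m at a=3 m (b=L-a=3):
  y_4 = (M₀x³/(6L)+C₁x)/EI  [x≤a] with C₁=M₀(3b²-L²)/(6L)=-1 = (4·2³/(6·6)+(-1)·2)/200000 = -1/180000 m
Superposition: y = Σ y_i = 15049/28800000 m ≈ 0.000523 m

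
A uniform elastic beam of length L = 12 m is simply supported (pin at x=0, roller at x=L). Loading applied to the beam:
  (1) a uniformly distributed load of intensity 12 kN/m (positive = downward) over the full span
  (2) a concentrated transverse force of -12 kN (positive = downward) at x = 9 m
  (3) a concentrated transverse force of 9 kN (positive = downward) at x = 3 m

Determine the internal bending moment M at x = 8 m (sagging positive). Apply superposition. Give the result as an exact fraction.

Load 1 — uniform load w=12 kN/m over full span:
  M_1 = wx(L-x)/2 = 12·8·(12-8)/2 = 192 kN·m
Load 2 — point force P=-12 kN at a=9 m (b=L-a=3):
  M_2 = Pbx/L  [x≤a] = (-12)·3·8/12 = -24 kN·m
Load 3 — point force P=9 kN at a=3 m (b=L-a=9):
  M_3 = Pa(L-x)/L  [x>a] = 9·3·(12-8)/12 = 9 kN·m
Superposition: M = Σ M_i = 177 kN·m ≈ 177.000000 kN·m

M(8) = 177 kN·m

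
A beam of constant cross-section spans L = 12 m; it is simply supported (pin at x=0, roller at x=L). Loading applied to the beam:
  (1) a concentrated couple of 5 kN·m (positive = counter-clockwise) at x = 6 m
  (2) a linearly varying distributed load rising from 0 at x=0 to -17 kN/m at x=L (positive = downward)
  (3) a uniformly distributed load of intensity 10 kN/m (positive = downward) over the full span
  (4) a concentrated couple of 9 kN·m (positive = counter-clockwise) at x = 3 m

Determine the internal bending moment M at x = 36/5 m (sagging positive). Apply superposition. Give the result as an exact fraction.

Load 1 — applied couple M₀=5 kN·m at a=6 m (b=L-a=6):
  M_1 = M₀x/L - M₀  [x>a] = 5·(36/5)/12 - 5 = -2 kN·m
Load 2 — triangular load w₀=-17 kN/m (0→w₀ over full span):
  M_2 = w₀Lx/6 - w₀x³/(6L) = (-17)·12·(36/5)/6 - (-17)·(36/5)³/(6·12) = -19584/125 kN·m
Load 3 — uniform load w=10 kN/m over full span:
  M_3 = wx(L-x)/2 = 10·(36/5)·(12-(36/5))/2 = 864/5 kN·m
Load 4 — applied couple M₀=9 kN·m at a=3 m (b=L-a=9):
  M_4 = M₀x/L - M₀  [x>a] = 9·(36/5)/12 - 9 = -18/5 kN·m
Superposition: M = Σ M_i = 1316/125 kN·m ≈ 10.528000 kN·m

M(36/5) = 1316/125 kN·m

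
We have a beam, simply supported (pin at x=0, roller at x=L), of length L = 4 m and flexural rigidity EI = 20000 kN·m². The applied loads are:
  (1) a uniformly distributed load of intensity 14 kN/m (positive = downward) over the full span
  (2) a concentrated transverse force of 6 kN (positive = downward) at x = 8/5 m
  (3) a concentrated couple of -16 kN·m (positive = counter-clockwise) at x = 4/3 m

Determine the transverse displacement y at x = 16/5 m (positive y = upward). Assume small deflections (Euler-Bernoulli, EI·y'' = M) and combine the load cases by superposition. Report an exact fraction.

y(16/5) = -6532/3515625 m

Load 1 — uniform load w=14 kN/m over full span:
  y_1 = -wx(L³-2Lx²+x³)/(24EI) = -14·(16/5)·(4³-2·4·(16/5)²+(16/5)³)/(24·20000) = -1624/1171875 m
Load 2 — point force P=6 kN at a=8/5 m (b=L-a=12/5):
  y_2 = -Pa(L-x)(2Lx-a²-x²)/(6LEI)  [x>a] = -6·(8/5)·(4-(16/5))·(2·4·(16/5)-(8/5)²-(16/5)²)/(6·4·20000) = -16/78125 m
Load 3 — applied couple M₀=-16 kN·m at a=4/3 m (b=L-a=8/3):
  y_3 = (M₀x³/(6L)-M₀(x-a)²/2+C₁x)/EI  [x>a] with C₁=M₀(3b²-L²)/(6L)=-32/9 = ((-16)·(16/5)³/(6·4)-(-16)·((16/5)-(4/3))²/2+(-32/9)·(16/5))/20000 = -188/703125 m
Superposition: y = Σ y_i = -6532/3515625 m ≈ -0.001858 m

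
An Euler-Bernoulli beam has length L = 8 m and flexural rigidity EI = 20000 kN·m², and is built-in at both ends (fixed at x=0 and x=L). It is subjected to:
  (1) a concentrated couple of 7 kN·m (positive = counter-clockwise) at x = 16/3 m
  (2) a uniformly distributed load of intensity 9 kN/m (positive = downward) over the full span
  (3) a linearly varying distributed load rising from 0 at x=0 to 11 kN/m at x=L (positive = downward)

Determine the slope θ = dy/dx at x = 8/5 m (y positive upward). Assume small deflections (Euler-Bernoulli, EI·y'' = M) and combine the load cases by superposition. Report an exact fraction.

θ(8/5) = -14093/4687500 rad

Load 1 — applied couple M₀=7 kN·m at a=16/3 m (b=L-a=8/3):
  θ_1 = (R_Ax²/2 - M_Ax)/EI  [x≤a] with R_A=7/6, M_A=7/3 = ((7/6)·(8/5)²/2 - (7/3)·(8/5))/20000 = -7/62500 rad
Load 2 — uniform load w=9 kN/m over full span:
  θ_2 = -wx(L-x)(L-2x)/(12EI) = -9·(8/5)·(8-(8/5))·(8-2·(8/5))/(12·20000) = -144/78125 rad
Load 3 — triangular load w₀=11 kN/m (0→w₀ over full span):
  θ_3 = -w₀(2x(L-x)(L-2x)(x+2L)+x²(L-x)²)/(120LEI) = -11·(2·(8/5)·(8-(8/5))·(8-2·(8/5))·((8/5)+2·8)+(8/5)²·(8-(8/5))²)/(120·8·20000) = -1232/1171875 rad
Superposition: θ = Σ θ_i = -14093/4687500 rad ≈ -0.003007 rad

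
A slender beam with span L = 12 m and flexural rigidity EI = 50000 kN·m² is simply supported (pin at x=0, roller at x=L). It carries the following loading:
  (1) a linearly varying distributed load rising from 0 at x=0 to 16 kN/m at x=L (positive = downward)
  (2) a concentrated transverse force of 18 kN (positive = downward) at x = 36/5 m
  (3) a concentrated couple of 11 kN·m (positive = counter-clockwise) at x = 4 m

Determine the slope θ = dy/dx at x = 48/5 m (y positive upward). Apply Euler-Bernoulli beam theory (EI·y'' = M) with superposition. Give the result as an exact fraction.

Load 1 — triangular load w₀=16 kN/m (0→w₀ over full span):
  θ_1 = -w₀(7L⁴-30L²x²+15x⁴)/(360LEI) = -16·(7·12⁴-30·12²·(48/5)²+15·(48/5)⁴)/(360·12·50000) = 18168/1953125 rad
Load 2 — point force P=18 kN at a=36/5 m (b=L-a=24/5):
  θ_2 = -Pa(2L²-6Lx+3x²+a²)/(6LEI)  [x>a] = -18·(36/5)·(2·12²-6·12·(48/5)+3·(48/5)²+(36/5)²)/(6·12·50000) = 1053/390625 rad
Load 3 — applied couple M₀=11 kN·m at a=4 m (b=L-a=8):
  θ_3 = (M₀x²/(2L)-M₀(x-a)+C₁)/EI  [x>a] with C₁=M₀(3b²-L²)/(6L)=22/3 = (11·(48/5)²/(2·12)-11·((48/5)-4)+(22/3))/50000 = -451/1875000 rad
Superposition: θ = Σ θ_i = 551117/46875000 rad ≈ 0.011757 rad

θ(48/5) = 551117/46875000 rad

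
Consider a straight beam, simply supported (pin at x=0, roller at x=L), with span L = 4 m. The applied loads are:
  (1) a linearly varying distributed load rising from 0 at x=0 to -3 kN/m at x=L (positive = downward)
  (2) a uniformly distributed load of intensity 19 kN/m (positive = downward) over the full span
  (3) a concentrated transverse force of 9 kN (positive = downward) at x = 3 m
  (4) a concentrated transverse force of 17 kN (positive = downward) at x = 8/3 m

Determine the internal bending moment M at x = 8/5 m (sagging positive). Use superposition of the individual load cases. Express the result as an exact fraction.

Load 1 — triangular load w₀=-3 kN/m (0→w₀ over full span):
  M_1 = w₀Lx/6 - w₀x³/(6L) = (-3)·4·(8/5)/6 - (-3)·(8/5)³/(6·4) = -336/125 kN·m
Load 2 — uniform load w=19 kN/m over full span:
  M_2 = wx(L-x)/2 = 19·(8/5)·(4-(8/5))/2 = 912/25 kN·m
Load 3 — point force P=9 kN at a=3 m (b=L-a=1):
  M_3 = Pbx/L  [x≤a] = 9·1·(8/5)/4 = 18/5 kN·m
Load 4 — point force P=17 kN at a=8/3 m (b=L-a=4/3):
  M_4 = Pbx/L  [x≤a] = 17·(4/3)·(8/5)/4 = 136/15 kN·m
Superposition: M = Σ M_i = 17422/375 kN·m ≈ 46.458667 kN·m

M(8/5) = 17422/375 kN·m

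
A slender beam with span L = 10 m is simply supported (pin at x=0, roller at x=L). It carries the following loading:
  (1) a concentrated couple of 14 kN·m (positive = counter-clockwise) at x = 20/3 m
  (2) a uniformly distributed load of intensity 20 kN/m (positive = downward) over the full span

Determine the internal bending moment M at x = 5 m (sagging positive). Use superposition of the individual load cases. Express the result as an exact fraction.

M(5) = 257 kN·m

Load 1 — applied couple M₀=14 kN·m at a=20/3 m (b=L-a=10/3):
  M_1 = M₀x/L  [x≤a] = 14·5/10 = 7 kN·m
Load 2 — uniform load w=20 kN/m over full span:
  M_2 = wx(L-x)/2 = 20·5·(10-5)/2 = 250 kN·m
Superposition: M = Σ M_i = 257 kN·m ≈ 257.000000 kN·m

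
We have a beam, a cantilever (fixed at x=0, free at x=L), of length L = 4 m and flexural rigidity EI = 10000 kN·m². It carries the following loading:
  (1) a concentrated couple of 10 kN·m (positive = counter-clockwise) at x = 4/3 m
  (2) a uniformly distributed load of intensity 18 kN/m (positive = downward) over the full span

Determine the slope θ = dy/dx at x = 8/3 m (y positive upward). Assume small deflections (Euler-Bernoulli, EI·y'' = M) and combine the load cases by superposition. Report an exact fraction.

θ(8/3) = -193/11250 rad

Load 1 — applied couple M₀=10 kN·m at a=4/3 m (b=L-a=8/3):
  θ_1 = M₀a/EI  [x>a] = 10·(4/3)/10000 = 1/750 rad
Load 2 — uniform load w=18 kN/m over full span:
  θ_2 = -wx(x²-3Lx+3L²)/(6EI) = -18·(8/3)·((8/3)²-3·4·(8/3)+3·4²)/(6·10000) = -104/5625 rad
Superposition: θ = Σ θ_i = -193/11250 rad ≈ -0.017156 rad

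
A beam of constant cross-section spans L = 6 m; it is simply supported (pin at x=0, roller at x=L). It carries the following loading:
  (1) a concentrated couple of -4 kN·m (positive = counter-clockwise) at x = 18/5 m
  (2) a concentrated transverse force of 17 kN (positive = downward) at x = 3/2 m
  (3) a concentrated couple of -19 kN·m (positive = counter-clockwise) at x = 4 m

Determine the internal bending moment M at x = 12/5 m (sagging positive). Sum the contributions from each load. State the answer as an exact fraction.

M(12/5) = 61/10 kN·m

Load 1 — applied couple M₀=-4 kN·m at a=18/5 m (b=L-a=12/5):
  M_1 = M₀x/L  [x≤a] = (-4)·(12/5)/6 = -8/5 kN·m
Load 2 — point force P=17 kN at a=3/2 m (b=L-a=9/2):
  M_2 = Pa(L-x)/L  [x>a] = 17·(3/2)·(6-(12/5))/6 = 153/10 kN·m
Load 3 — applied couple M₀=-19 kN·m at a=4 m (b=L-a=2):
  M_3 = M₀x/L  [x≤a] = (-19)·(12/5)/6 = -38/5 kN·m
Superposition: M = Σ M_i = 61/10 kN·m ≈ 6.100000 kN·m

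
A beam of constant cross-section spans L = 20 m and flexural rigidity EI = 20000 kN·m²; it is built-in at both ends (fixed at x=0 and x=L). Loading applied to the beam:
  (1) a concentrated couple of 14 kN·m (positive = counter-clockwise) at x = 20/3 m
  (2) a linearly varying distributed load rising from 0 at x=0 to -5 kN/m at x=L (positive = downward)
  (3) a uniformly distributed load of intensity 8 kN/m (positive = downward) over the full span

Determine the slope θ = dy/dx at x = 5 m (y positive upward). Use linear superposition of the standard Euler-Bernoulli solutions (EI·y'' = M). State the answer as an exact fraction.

θ(5) = -6451/384000 rad

Load 1 — applied couple M₀=14 kN·m at a=20/3 m (b=L-a=40/3):
  θ_1 = (R_Ax²/2 - M_Ax)/EI  [x≤a] with R_A=14/15, M_A=0 = ((14/15)·5²/2 - 0·5)/20000 = 7/12000 rad
Load 2 — triangular load w₀=-5 kN/m (0→w₀ over full span):
  θ_2 = -w₀(2x(L-x)(L-2x)(x+2L)+x²(L-x)²)/(120LEI) = -(-5)·(2·5·(20-5)·(20-2·5)·(5+2·20)+5²·(20-5)²)/(120·20·20000) = 39/5120 rad
Load 3 — uniform load w=8 kN/m over full span:
  θ_3 = -wx(L-x)(L-2x)/(12EI) = -8·5·(20-5)·(20-2·5)/(12·20000) = -1/40 rad
Superposition: θ = Σ θ_i = -6451/384000 rad ≈ -0.016799 rad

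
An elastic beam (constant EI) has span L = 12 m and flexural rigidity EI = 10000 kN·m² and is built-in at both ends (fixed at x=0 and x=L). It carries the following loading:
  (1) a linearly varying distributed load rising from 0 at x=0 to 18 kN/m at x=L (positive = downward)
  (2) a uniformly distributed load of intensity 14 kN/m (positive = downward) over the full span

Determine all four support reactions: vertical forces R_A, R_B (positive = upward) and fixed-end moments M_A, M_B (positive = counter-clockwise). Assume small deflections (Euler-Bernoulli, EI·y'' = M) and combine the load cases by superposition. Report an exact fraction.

R_A = 582/5 kN, M_A = 1272/5 kN·m, R_B = 798/5 kN, M_B = -1488/5 kN·m

Load 1 — triangular load w₀=18 kN/m (0→w₀ over full span):
  R_A = 3w₀L/20 = 3·18·12/20 = 162/5 kN
  M_A = w₀L²/30 = 18·12²/30 = 432/5 kN·m
  R_B = 7w₀L/20 = 7·18·12/20 = 378/5 kN
  M_B = -w₀L²/20 = -18·12²/20 = -648/5 kN·m
Load 2 — uniform load w=14 kN/m over full span:
  R_A = wL/2 = 14·12/2 = 84 kN
  M_A = wL²/12 = 14·12²/12 = 168 kN·m
  R_B = wL/2 = 14·12/2 = 84 kN
  M_B = -wL²/12 = -14·12²/12 = -168 kN·m
Superposition: R_A = 582/5 kN, M_A = 1272/5 kN·m, R_B = 798/5 kN, M_B = -1488/5 kN·m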